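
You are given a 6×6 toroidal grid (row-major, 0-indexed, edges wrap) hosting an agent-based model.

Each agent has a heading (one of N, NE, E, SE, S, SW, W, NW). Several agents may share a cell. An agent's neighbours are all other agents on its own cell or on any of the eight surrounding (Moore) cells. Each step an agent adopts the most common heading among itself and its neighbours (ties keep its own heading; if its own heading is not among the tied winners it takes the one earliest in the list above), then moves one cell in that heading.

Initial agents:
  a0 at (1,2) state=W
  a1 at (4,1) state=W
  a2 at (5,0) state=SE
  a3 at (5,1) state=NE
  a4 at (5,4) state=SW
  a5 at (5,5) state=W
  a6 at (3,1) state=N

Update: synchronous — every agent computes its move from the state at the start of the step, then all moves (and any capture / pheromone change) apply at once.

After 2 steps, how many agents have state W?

4

t=1: a0@(1,1):W a1@(4,0):W a2@(5,5):W a3@(4,2):NE a4@(0,3):SW a5@(5,4):W a6@(2,1):N
t=2: a0@(1,0):W a1@(4,5):W a2@(5,4):W a3@(3,3):NE a4@(1,2):SW a5@(5,3):W a6@(1,1):N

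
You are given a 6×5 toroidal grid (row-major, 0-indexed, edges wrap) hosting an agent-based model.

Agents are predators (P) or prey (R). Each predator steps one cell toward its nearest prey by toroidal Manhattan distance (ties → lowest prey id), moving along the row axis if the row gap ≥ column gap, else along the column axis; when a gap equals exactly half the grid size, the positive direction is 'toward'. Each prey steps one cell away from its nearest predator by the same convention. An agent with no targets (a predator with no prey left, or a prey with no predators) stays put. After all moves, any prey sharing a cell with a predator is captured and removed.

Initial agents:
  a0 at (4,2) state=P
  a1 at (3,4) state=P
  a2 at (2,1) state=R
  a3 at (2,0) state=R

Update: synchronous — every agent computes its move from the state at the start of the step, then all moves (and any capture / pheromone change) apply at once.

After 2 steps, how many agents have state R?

2

t=1: a0@(3,2):P a1@(2,4):P a2@(1,1):R a3@(1,0):R
t=2: a0@(2,2):P a1@(1,4):P a2@(0,1):R a3@(0,0):R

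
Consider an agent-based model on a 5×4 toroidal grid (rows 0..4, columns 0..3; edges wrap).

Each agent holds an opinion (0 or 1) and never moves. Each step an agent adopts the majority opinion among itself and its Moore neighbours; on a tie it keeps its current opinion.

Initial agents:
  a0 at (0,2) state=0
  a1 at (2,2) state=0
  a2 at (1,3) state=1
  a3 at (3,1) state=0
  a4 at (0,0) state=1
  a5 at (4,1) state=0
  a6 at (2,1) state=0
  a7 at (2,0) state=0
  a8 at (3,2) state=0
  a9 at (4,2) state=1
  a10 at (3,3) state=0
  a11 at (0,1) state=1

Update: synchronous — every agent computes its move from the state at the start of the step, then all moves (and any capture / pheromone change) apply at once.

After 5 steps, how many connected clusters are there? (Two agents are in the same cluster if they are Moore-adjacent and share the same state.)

t=1: a0@(0,2):1 a1@(2,2):0 a2@(1,3):0 a3@(3,1):0 a4@(0,0):1 a5@(4,1):0 a6@(2,1):0 a7@(2,0):0 a8@(3,2):0 a9@(4,2):0 a10@(3,3):0 a11@(0,1):1
t=2: a0@(0,2):0 a1@(2,2):0 a2@(1,3):0 a3@(3,1):0 a4@(0,0):1 a5@(4,1):0 a6@(2,1):0 a7@(2,0):0 a8@(3,2):0 a9@(4,2):0 a10@(3,3):0 a11@(0,1):1
t=3: a0@(0,2):0 a1@(2,2):0 a2@(1,3):0 a3@(3,1):0 a4@(0,0):1 a5@(4,1):0 a6@(2,1):0 a7@(2,0):0 a8@(3,2):0 a9@(4,2):0 a10@(3,3):0 a11@(0,1):0
t=4: a0@(0,2):0 a1@(2,2):0 a2@(1,3):0 a3@(3,1):0 a4@(0,0):0 a5@(4,1):0 a6@(2,1):0 a7@(2,0):0 a8@(3,2):0 a9@(4,2):0 a10@(3,3):0 a11@(0,1):0
t=5: (unchanged — steady state)

1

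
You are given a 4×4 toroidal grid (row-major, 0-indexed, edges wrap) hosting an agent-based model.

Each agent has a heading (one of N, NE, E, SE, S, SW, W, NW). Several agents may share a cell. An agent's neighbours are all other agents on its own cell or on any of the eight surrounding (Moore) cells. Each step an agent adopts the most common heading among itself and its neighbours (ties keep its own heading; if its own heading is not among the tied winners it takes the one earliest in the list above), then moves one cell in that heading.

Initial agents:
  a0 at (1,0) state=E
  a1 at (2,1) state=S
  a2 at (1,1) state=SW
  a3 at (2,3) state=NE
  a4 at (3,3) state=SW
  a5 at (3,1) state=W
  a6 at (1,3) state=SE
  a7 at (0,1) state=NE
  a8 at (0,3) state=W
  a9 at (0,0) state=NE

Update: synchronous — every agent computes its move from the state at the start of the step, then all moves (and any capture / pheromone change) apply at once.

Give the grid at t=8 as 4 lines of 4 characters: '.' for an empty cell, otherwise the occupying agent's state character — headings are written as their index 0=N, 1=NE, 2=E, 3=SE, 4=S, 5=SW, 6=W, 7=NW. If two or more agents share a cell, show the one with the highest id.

11..
11.1
...1
.1.1

t=1: a0@(0,1):NE a1@(3,1):S a2@(0,2):NE a3@(1,0):NE a4@(2,0):NE a5@(2,2):NE a6@(0,0):NE a7@(3,2):NE a8@(0,2):W a9@(3,1):NE
t=2: a0@(3,2):NE a1@(2,2):NE a2@(3,3):NE a3@(0,1):NE a4@(1,1):NE a5@(1,3):NE a6@(3,1):NE a7@(2,3):NE a8@(3,3):NE a9@(2,2):NE
t=3: a0@(2,3):NE a1@(1,3):NE a2@(2,0):NE a3@(3,2):NE a4@(0,2):NE a5@(0,0):NE a6@(2,2):NE a7@(1,0):NE a8@(2,0):NE a9@(1,3):NE
t=4: a0@(1,0):NE a1@(0,0):NE a2@(1,1):NE a3@(2,3):NE a4@(3,3):NE a5@(3,1):NE a6@(1,3):NE a7@(0,1):NE a8@(1,1):NE a9@(0,0):NE
t=5: a0@(0,1):NE a1@(3,1):NE a2@(0,2):NE a3@(1,0):NE a4@(2,0):NE a5@(2,2):NE a6@(0,0):NE a7@(3,2):NE a8@(0,2):NE a9@(3,1):NE
t=6: a0@(3,2):NE a1@(2,2):NE a2@(3,3):NE a3@(0,1):NE a4@(1,1):NE a5@(1,3):NE a6@(3,1):NE a7@(2,3):NE a8@(3,3):NE a9@(2,2):NE
t=7: a0@(2,3):NE a1@(1,3):NE a2@(2,0):NE a3@(3,2):NE a4@(0,2):NE a5@(0,0):NE a6@(2,2):NE a7@(1,0):NE a8@(2,0):NE a9@(1,3):NE
t=8: a0@(1,0):NE a1@(0,0):NE a2@(1,1):NE a3@(2,3):NE a4@(3,3):NE a5@(3,1):NE a6@(1,3):NE a7@(0,1):NE a8@(1,1):NE a9@(0,0):NE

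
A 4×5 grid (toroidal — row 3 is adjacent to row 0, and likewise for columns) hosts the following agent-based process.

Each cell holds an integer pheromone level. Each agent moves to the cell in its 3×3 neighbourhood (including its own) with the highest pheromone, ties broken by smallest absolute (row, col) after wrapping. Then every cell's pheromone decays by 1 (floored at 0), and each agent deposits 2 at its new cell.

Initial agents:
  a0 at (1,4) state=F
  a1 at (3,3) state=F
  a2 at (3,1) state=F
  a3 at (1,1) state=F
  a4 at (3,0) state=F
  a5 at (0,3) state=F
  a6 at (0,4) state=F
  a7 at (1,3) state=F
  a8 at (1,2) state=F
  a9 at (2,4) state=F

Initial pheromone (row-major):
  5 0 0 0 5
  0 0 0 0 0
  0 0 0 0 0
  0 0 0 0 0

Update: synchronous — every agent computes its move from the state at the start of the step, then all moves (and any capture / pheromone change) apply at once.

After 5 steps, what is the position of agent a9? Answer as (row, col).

(0, 0)

t=1: a0@(0,0) a1@(0,4) a2@(0,0) a3@(0,0) a4@(0,0) a5@(0,4) a6@(0,0) a7@(0,4) a8@(0,1) a9@(1,0) | pheromone: 14 2 0 0 10 / 2 0 0 0 0 / 0 0 0 0 0 / 0 0 0 0 0
t=2: a0@(0,0) a1@(0,0) a2@(0,0) a3@(0,0) a4@(0,0) a5@(0,0) a6@(0,0) a7@(0,0) a8@(0,0) a9@(0,0) | pheromone: 33 1 0 0 9 / 1 0 0 0 0 / 0 0 0 0 0 / 0 0 0 0 0
t=3: a0@(0,0) a1@(0,0) a2@(0,0) a3@(0,0) a4@(0,0) a5@(0,0) a6@(0,0) a7@(0,0) a8@(0,0) a9@(0,0) | pheromone: 52 0 0 0 8 / 0 0 0 0 0 / 0 0 0 0 0 / 0 0 0 0 0
t=4: a0@(0,0) a1@(0,0) a2@(0,0) a3@(0,0) a4@(0,0) a5@(0,0) a6@(0,0) a7@(0,0) a8@(0,0) a9@(0,0) | pheromone: 71 0 0 0 7 / 0 0 0 0 0 / 0 0 0 0 0 / 0 0 0 0 0
t=5: a0@(0,0) a1@(0,0) a2@(0,0) a3@(0,0) a4@(0,0) a5@(0,0) a6@(0,0) a7@(0,0) a8@(0,0) a9@(0,0) | pheromone: 90 0 0 0 6 / 0 0 0 0 0 / 0 0 0 0 0 / 0 0 0 0 0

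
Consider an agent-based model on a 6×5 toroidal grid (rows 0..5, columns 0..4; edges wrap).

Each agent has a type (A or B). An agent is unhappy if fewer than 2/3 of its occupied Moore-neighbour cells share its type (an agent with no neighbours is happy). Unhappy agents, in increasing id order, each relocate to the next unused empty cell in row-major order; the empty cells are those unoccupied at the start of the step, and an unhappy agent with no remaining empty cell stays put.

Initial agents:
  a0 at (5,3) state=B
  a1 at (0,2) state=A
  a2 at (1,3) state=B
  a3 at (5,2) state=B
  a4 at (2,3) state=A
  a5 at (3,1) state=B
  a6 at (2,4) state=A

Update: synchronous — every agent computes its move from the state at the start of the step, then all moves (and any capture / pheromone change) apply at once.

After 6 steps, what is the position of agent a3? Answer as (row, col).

(0, 4)

t=1: a0@(0,0):B a1@(0,1):A a2@(0,3):B a3@(0,4):B a4@(1,0):A a5@(3,1):B a6@(1,1):A
t=2: a0@(0,2):B a1@(0,1):A a2@(0,3):B a3@(0,4):B a4@(1,2):A a5@(3,1):B a6@(1,1):A
t=3: a0@(0,0):B a1@(0,1):A a2@(0,3):B a3@(0,4):B a4@(1,0):A a5@(3,1):B a6@(1,1):A
t=4: a0@(0,2):B a1@(0,1):A a2@(0,3):B a3@(0,4):B a4@(1,2):A a5@(3,1):B a6@(1,1):A
t=5: a0@(0,0):B a1@(0,1):A a2@(0,3):B a3@(0,4):B a4@(1,0):A a5@(3,1):B a6@(1,1):A
t=6: a0@(0,2):B a1@(0,1):A a2@(0,3):B a3@(0,4):B a4@(1,2):A a5@(3,1):B a6@(1,1):A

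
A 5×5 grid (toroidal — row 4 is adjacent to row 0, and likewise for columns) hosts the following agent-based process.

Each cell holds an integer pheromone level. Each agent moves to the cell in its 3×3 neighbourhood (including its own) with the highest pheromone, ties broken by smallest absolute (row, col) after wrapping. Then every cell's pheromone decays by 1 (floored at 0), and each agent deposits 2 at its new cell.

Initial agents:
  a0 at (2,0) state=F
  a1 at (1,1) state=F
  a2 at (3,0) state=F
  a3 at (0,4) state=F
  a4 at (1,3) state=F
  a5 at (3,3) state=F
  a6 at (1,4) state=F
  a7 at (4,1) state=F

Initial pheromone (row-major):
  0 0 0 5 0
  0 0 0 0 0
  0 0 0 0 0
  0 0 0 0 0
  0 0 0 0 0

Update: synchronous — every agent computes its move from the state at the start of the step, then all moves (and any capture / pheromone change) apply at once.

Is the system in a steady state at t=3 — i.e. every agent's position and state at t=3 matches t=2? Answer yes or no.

t=1: a0@(1,0) a1@(0,0) a2@(2,0) a3@(0,3) a4@(0,3) a5@(2,2) a6@(0,3) a7@(0,0) | pheromone: 4 0 0 10 0 / 2 0 0 0 0 / 2 0 2 0 0 / 0 0 0 0 0 / 0 0 0 0 0
t=2: a0@(0,0) a1@(0,0) a2@(1,0) a3@(0,3) a4@(0,3) a5@(2,2) a6@(0,3) a7@(0,0) | pheromone: 9 0 0 15 0 / 3 0 0 0 0 / 1 0 3 0 0 / 0 0 0 0 0 / 0 0 0 0 0
t=3: a0@(0,0) a1@(0,0) a2@(0,0) a3@(0,3) a4@(0,3) a5@(2,2) a6@(0,3) a7@(0,0) | pheromone: 16 0 0 20 0 / 2 0 0 0 0 / 0 0 4 0 0 / 0 0 0 0 0 / 0 0 0 0 0

no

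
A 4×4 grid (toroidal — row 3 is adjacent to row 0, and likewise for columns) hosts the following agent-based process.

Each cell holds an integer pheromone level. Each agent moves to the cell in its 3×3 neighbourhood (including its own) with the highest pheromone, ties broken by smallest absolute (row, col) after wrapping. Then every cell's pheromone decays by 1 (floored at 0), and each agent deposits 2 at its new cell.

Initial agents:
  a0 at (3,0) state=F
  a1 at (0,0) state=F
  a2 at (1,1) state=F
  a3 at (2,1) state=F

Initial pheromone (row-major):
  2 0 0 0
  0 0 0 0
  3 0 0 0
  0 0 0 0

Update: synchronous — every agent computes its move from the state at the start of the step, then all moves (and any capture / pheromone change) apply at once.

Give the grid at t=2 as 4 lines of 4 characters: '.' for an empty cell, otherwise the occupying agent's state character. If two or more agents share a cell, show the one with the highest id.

t=1: a0@(2,0) a1@(0,0) a2@(2,0) a3@(2,0) | pheromone: 3 0 0 0 / 0 0 0 0 / 8 0 0 0 / 0 0 0 0
t=2: a0@(2,0) a1@(0,0) a2@(2,0) a3@(2,0) | pheromone: 4 0 0 0 / 0 0 0 0 / 13 0 0 0 / 0 0 0 0

F...
....
F...
....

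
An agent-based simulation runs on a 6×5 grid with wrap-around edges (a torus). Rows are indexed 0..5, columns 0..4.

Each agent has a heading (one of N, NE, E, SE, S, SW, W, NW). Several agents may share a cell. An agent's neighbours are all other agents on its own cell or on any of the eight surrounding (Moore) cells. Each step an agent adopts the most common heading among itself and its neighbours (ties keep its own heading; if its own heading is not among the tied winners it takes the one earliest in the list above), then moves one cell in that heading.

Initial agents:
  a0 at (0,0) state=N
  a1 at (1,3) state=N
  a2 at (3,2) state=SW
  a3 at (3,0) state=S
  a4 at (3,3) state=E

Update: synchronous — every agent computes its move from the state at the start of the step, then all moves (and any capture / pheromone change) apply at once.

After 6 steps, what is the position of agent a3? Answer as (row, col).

(3, 0)

t=1: a0@(5,0):N a1@(0,3):N a2@(4,1):SW a3@(4,0):S a4@(3,4):E
t=2: a0@(4,0):N a1@(5,3):N a2@(5,0):SW a3@(5,0):S a4@(3,0):E
t=3: a0@(3,0):N a1@(4,3):N a2@(0,4):SW a3@(0,0):S a4@(3,1):E
t=4: a0@(2,0):N a1@(3,3):N a2@(1,3):SW a3@(1,0):S a4@(3,2):E
t=5: a0@(1,0):N a1@(2,3):N a2@(2,2):SW a3@(2,0):S a4@(3,3):E
t=6: a0@(0,0):N a1@(1,3):N a2@(3,1):SW a3@(3,0):S a4@(3,4):E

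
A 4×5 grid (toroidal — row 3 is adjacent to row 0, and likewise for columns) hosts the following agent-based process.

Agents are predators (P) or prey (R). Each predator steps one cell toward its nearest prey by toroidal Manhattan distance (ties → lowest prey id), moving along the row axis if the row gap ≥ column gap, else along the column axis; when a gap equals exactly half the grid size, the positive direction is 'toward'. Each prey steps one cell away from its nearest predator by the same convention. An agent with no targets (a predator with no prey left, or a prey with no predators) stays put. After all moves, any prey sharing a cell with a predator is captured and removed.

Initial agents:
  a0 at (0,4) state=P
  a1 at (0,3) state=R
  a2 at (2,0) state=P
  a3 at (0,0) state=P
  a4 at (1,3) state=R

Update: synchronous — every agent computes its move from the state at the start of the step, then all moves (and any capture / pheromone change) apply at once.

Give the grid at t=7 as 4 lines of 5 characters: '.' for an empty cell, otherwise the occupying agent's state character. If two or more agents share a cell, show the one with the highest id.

.RPP.
.....
..RP.
.....

t=1: a0@(0,3):P a1@(0,2):R a2@(2,4):P a3@(0,4):P a4@(2,3):R
t=2: a0@(0,2):P a1@(0,1):R a2@(2,3):P a3@(0,3):P a4@(2,2):R
t=3: a0@(0,1):P a1@(0,0):R a2@(2,2):P a3@(0,2):P a4@(2,1):R
t=4: a0@(0,0):P a1@(0,4):R a2@(2,1):P a3@(0,1):P a4@(2,0):R
t=5: a0@(0,4):P a1@(0,3):R a2@(2,0):P a3@(0,0):P a4@(2,4):R
t=6: a0@(0,3):P a1@(0,2):R a2@(2,4):P a3@(0,4):P a4@(2,3):R
t=7: a0@(0,2):P a1@(0,1):R a2@(2,3):P a3@(0,3):P a4@(2,2):R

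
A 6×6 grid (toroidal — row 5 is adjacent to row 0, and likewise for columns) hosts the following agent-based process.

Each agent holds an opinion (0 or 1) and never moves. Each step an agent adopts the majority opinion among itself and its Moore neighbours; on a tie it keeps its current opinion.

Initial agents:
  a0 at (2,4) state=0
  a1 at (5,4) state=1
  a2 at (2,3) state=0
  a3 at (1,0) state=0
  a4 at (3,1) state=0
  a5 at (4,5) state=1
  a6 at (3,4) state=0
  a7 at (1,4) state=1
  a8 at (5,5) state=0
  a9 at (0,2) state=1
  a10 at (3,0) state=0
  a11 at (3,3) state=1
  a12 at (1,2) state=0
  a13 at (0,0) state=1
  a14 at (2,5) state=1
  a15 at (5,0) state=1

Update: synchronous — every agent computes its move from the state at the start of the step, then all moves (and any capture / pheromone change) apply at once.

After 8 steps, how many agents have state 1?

7

t=1: a0@(2,4):0 a1@(5,4):1 a2@(2,3):0 a3@(1,0):1 a4@(3,1):0 a5@(4,5):1 a6@(3,4):0 a7@(1,4):1 a8@(5,5):1 a9@(0,2):1 a10@(3,0):0 a11@(3,3):0 a12@(1,2):0 a13@(0,0):1 a14@(2,5):0 a15@(5,0):1
t=2: a0@(2,4):0 a1@(5,4):1 a2@(2,3):0 a3@(1,0):1 a4@(3,1):0 a5@(4,5):1 a6@(3,4):0 a7@(1,4):0 a8@(5,5):1 a9@(0,2):1 a10@(3,0):0 a11@(3,3):0 a12@(1,2):0 a13@(0,0):1 a14@(2,5):0 a15@(5,0):1
t=3: (unchanged — steady state)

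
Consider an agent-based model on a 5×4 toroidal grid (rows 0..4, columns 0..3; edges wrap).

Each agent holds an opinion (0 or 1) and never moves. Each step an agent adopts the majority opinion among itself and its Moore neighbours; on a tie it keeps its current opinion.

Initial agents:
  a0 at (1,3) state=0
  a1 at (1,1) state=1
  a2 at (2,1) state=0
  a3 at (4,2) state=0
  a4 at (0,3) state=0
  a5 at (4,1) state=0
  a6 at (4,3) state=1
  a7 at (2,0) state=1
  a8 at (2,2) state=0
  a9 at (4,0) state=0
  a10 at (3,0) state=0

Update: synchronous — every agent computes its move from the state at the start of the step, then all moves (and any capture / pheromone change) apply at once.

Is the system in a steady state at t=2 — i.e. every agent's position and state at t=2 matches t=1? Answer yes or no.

no

t=1: a0@(1,3):0 a1@(1,1):1 a2@(2,1):0 a3@(4,2):0 a4@(0,3):0 a5@(4,1):0 a6@(4,3):0 a7@(2,0):0 a8@(2,2):0 a9@(4,0):0 a10@(3,0):0
t=2: a0@(1,3):0 a1@(1,1):0 a2@(2,1):0 a3@(4,2):0 a4@(0,3):0 a5@(4,1):0 a6@(4,3):0 a7@(2,0):0 a8@(2,2):0 a9@(4,0):0 a10@(3,0):0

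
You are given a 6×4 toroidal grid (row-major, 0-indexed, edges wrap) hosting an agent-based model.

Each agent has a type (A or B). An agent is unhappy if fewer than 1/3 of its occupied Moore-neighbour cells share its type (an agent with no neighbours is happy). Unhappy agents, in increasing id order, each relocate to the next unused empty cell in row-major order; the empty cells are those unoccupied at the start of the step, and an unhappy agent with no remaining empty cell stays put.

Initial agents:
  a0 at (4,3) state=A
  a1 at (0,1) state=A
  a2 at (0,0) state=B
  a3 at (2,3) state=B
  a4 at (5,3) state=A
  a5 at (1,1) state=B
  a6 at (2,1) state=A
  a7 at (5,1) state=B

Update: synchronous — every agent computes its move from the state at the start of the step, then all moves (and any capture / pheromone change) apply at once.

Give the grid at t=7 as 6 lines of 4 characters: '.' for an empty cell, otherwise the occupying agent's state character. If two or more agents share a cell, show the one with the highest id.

t=1: a0@(4,3):A a1@(0,2):A a2@(0,0):B a3@(2,3):B a4@(5,3):A a5@(1,1):B a6@(0,3):A a7@(5,1):B
t=2: (unchanged — steady state)

B.AA
.B..
...B
....
...A
.B.A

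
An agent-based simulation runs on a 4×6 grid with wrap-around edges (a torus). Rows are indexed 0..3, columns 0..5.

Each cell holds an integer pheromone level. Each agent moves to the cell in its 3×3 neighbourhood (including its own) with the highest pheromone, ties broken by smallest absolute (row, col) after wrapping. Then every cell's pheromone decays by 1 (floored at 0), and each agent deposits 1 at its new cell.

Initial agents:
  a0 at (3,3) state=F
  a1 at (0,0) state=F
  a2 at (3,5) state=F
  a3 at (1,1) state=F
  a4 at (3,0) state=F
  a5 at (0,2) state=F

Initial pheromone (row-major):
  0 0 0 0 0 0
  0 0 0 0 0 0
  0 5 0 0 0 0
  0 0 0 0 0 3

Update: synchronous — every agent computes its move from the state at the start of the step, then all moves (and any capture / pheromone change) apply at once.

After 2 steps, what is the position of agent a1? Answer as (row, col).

t=1: a0@(0,2) a1@(3,5) a2@(3,5) a3@(2,1) a4@(2,1) a5@(0,1) | pheromone: 0 1 1 0 0 0 / 0 0 0 0 0 0 / 0 6 0 0 0 0 / 0 0 0 0 0 4
t=2: a0@(0,1) a1@(3,5) a2@(3,5) a3@(2,1) a4@(2,1) a5@(0,1) | pheromone: 0 2 0 0 0 0 / 0 0 0 0 0 0 / 0 7 0 0 0 0 / 0 0 0 0 0 5

(3, 5)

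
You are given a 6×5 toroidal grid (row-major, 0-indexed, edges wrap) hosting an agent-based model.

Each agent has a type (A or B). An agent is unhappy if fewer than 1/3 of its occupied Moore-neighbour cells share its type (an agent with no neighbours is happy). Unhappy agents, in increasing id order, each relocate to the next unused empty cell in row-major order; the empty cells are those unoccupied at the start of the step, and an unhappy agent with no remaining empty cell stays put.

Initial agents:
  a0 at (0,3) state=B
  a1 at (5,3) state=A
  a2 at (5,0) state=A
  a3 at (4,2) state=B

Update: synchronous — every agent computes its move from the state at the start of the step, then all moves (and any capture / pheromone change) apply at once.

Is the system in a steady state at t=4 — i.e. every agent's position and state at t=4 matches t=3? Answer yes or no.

t=1: a0@(0,0):B a1@(0,1):A a2@(5,0):A a3@(0,2):B
t=2: a0@(0,3):B a1@(0,1):A a2@(5,0):A a3@(0,4):B
t=3: (unchanged — steady state)

yes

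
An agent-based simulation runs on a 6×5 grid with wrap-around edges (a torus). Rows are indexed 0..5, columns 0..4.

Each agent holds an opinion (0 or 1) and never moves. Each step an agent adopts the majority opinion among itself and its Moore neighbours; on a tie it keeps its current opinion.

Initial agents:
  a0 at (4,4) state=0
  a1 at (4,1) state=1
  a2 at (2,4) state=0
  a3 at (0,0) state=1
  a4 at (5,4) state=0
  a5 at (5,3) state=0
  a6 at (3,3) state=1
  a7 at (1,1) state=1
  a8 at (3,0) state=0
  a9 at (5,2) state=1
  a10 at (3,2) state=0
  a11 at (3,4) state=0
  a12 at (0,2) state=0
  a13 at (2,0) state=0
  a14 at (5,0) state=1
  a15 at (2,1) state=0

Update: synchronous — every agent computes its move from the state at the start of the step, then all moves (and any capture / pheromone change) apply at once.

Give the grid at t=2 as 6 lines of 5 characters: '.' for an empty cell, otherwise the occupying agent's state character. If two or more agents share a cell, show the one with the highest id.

t=1: a0@(4,4):0 a1@(4,1):1 a2@(2,4):0 a3@(0,0):1 a4@(5,4):0 a5@(5,3):0 a6@(3,3):0 a7@(1,1):0 a8@(3,0):0 a9@(5,2):1 a10@(3,2):0 a11@(3,4):0 a12@(0,2):0 a13@(2,0):0 a14@(5,0):1 a15@(2,1):0
t=2: (unchanged — steady state)

1.0..
.0...
00..0
0.000
.1..0
1.100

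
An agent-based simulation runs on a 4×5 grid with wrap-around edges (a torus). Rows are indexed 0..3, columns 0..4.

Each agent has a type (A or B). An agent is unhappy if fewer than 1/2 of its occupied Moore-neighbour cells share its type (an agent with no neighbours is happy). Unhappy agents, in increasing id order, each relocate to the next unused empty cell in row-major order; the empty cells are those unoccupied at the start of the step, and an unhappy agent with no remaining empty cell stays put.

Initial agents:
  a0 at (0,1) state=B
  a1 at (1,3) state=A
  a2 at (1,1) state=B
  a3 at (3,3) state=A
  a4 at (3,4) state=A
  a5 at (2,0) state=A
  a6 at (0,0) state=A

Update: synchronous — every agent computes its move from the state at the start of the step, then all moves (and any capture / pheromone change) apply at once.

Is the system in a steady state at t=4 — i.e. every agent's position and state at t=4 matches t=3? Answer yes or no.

yes

t=1: a0@(0,1):B a1@(1,3):A a2@(0,2):B a3@(3,3):A a4@(3,4):A a5@(2,0):A a6@(0,3):A
t=2: a0@(0,1):B a1@(1,3):A a2@(0,0):B a3@(3,3):A a4@(3,4):A a5@(2,0):A a6@(0,3):A
t=3: (unchanged — steady state)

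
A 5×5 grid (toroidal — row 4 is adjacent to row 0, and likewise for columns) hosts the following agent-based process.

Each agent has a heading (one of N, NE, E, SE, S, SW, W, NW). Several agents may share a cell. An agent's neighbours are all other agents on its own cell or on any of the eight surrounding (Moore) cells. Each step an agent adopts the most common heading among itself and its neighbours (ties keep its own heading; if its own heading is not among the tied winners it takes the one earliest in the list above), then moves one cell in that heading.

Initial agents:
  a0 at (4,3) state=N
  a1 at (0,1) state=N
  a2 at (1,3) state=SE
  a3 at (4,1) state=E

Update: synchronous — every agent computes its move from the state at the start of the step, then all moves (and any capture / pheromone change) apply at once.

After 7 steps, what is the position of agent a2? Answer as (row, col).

t=1: a0@(3,3):N a1@(4,1):N a2@(2,4):SE a3@(4,2):E
t=2: a0@(2,3):N a1@(3,1):N a2@(3,0):SE a3@(3,2):N
t=3: a0@(1,3):N a1@(2,1):N a2@(4,1):SE a3@(2,2):N
t=4: a0@(0,3):N a1@(1,1):N a2@(0,2):SE a3@(1,2):N
t=5: a0@(4,3):N a1@(0,1):N a2@(4,2):N a3@(0,2):N
t=6: a0@(3,3):N a1@(4,1):N a2@(3,2):N a3@(4,2):N
t=7: a0@(2,3):N a1@(3,1):N a2@(2,2):N a3@(3,2):N

(2, 2)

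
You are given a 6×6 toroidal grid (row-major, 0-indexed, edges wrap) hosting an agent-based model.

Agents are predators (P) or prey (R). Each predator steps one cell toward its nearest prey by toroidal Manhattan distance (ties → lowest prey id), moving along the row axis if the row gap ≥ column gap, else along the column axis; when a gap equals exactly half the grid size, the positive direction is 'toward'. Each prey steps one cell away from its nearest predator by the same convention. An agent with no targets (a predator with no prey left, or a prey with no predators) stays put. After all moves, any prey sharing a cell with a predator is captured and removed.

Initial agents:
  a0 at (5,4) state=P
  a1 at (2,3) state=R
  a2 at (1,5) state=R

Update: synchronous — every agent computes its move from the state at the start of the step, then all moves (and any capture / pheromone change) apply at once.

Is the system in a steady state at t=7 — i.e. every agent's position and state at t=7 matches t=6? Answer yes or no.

t=1: a0@(0,4):P a1@(1,3):R a2@(2,5):R
t=2: a0@(1,4):P a1@(2,3):R a2@(3,5):R
t=3: a0@(2,4):P a1@(3,3):R a2@(4,5):R
t=4: a0@(3,4):P a1@(4,3):R a2@(5,5):R
t=5: a0@(4,4):P a1@(5,3):R a2@(0,5):R
t=6: a0@(5,4):P a1@(0,3):R a2@(1,5):R
t=7: a0@(0,4):P a1@(1,3):R a2@(2,5):R

no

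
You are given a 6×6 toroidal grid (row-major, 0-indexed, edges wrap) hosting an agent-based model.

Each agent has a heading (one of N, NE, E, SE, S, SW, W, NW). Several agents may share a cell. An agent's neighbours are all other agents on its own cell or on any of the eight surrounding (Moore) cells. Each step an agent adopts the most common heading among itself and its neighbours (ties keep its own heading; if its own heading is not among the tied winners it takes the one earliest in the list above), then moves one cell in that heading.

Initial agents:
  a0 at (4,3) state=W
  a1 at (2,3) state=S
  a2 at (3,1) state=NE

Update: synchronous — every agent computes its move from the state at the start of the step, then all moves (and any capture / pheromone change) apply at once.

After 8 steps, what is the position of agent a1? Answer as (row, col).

(4, 3)

t=1: a0@(4,2):W a1@(3,3):S a2@(2,2):NE
t=2: a0@(4,1):W a1@(4,3):S a2@(1,3):NE
t=3: a0@(4,0):W a1@(5,3):S a2@(0,4):NE
t=4: a0@(4,5):W a1@(0,3):S a2@(5,5):NE
t=5: a0@(4,4):W a1@(1,3):S a2@(4,0):NE
t=6: a0@(4,3):W a1@(2,3):S a2@(3,1):NE
t=7: a0@(4,2):W a1@(3,3):S a2@(2,2):NE
t=8: a0@(4,1):W a1@(4,3):S a2@(1,3):NE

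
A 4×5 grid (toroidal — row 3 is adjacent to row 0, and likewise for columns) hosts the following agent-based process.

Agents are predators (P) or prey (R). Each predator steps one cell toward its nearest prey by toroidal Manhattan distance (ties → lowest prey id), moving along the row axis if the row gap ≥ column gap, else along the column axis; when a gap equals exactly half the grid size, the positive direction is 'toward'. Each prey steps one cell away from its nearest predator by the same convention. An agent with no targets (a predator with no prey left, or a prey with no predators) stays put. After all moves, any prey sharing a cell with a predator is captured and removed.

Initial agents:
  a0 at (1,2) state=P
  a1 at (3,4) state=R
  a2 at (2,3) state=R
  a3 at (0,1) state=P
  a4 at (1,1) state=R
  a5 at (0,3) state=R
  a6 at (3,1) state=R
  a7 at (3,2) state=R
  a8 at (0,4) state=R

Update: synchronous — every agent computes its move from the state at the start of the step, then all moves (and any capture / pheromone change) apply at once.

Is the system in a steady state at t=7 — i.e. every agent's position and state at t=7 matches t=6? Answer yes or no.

t=1: a0@(1,1):P a1@(3,3):R a2@(3,3):R a3@(1,1):P a4@(1,0):R a5@(3,3):R a6@(2,1):R a7@(2,2):R a8@(0,3):R
t=2: a0@(1,0):P a1@(2,3):R a2@(2,3):R a3@(1,0):P a4@(1,4):R a5@(2,3):R a6@(3,1):R a7@(3,2):R a8@(0,4):R
t=3: a0@(1,4):P a1@(2,2):R a2@(2,2):R a3@(1,4):P a4@(1,3):R a5@(2,2):R a6@(2,1):R a7@(2,2):R a8@(3,4):R
t=4: a0@(1,3):P a1@(2,1):R a2@(2,1):R a3@(1,3):P a4@(1,2):R a5@(2,1):R a6@(2,2):R a7@(2,1):R a8@(2,4):R
t=5: a0@(1,2):P a1@(2,0):R a2@(2,0):R a3@(1,2):P a4@(1,1):R a5@(2,0):R a6@(3,2):R a7@(2,0):R a8@(3,4):R
t=6: a0@(1,1):P a1@(2,4):R a2@(2,4):R a3@(1,1):P a4@(1,0):R a5@(2,4):R a6@(2,2):R a7@(2,4):R a8@(2,4):R
t=7: a0@(1,0):P a1@(2,3):R a2@(2,3):R a3@(1,0):P a4@(1,4):R a5@(2,3):R a6@(3,2):R a7@(2,3):R a8@(2,3):R

no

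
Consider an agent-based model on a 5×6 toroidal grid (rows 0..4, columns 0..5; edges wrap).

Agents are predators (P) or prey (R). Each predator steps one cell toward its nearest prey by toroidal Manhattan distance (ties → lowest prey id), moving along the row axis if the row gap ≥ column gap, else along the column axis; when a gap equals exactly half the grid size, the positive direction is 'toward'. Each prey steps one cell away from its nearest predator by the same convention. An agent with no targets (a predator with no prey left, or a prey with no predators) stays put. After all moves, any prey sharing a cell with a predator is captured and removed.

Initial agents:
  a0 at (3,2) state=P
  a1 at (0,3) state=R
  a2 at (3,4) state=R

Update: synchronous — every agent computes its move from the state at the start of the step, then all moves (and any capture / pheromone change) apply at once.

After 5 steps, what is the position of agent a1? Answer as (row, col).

t=1: a0@(3,3):P a1@(1,3):R a2@(3,5):R
t=2: a0@(2,3):P a1@(0,3):R a2@(3,0):R
t=3: a0@(1,3):P a1@(4,3):R a2@(3,5):R
t=4: a0@(0,3):P a1@(3,3):R a2@(4,5):R
t=5: a0@(4,3):P a1@(2,3):R a2@(4,0):R

(2, 3)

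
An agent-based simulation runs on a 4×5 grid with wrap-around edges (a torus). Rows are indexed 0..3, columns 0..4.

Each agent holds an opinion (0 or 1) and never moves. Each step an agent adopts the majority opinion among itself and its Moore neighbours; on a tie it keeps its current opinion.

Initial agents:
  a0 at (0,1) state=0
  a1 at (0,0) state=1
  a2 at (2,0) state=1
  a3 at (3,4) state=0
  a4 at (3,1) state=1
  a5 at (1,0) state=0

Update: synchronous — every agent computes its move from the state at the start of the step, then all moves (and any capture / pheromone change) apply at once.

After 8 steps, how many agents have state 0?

t=1: a0@(0,1):0 a1@(0,0):0 a2@(2,0):1 a3@(3,4):1 a4@(3,1):1 a5@(1,0):0
t=2: (unchanged — steady state)

3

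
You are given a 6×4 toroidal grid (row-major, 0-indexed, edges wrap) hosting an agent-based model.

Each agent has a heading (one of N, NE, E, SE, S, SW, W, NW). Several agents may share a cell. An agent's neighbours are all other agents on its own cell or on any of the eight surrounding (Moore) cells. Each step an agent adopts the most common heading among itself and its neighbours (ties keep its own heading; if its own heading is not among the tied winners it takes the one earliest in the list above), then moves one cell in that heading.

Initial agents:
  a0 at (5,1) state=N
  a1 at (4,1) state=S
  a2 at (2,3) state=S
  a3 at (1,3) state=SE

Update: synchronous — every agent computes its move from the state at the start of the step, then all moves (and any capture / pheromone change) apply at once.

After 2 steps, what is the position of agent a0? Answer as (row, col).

(3, 1)

t=1: a0@(4,1):N a1@(5,1):S a2@(3,3):S a3@(2,0):SE
t=2: a0@(3,1):N a1@(0,1):S a2@(4,3):S a3@(3,1):SE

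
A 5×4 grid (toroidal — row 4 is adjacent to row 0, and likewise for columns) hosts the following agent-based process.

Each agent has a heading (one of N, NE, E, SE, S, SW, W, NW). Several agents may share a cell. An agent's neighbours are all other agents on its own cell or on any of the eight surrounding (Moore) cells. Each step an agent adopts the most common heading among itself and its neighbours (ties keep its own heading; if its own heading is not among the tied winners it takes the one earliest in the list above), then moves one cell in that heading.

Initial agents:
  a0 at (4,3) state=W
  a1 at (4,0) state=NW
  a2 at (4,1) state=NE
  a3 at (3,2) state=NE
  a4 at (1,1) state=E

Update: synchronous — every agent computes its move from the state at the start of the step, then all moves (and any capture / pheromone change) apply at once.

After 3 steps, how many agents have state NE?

4

t=1: a0@(4,2):W a1@(3,3):NW a2@(3,2):NE a3@(2,3):NE a4@(1,2):E
t=2: a0@(4,1):W a1@(2,0):NE a2@(2,3):NE a3@(1,0):NE a4@(1,3):E
t=3: a0@(4,0):W a1@(1,1):NE a2@(1,0):NE a3@(0,1):NE a4@(0,0):NE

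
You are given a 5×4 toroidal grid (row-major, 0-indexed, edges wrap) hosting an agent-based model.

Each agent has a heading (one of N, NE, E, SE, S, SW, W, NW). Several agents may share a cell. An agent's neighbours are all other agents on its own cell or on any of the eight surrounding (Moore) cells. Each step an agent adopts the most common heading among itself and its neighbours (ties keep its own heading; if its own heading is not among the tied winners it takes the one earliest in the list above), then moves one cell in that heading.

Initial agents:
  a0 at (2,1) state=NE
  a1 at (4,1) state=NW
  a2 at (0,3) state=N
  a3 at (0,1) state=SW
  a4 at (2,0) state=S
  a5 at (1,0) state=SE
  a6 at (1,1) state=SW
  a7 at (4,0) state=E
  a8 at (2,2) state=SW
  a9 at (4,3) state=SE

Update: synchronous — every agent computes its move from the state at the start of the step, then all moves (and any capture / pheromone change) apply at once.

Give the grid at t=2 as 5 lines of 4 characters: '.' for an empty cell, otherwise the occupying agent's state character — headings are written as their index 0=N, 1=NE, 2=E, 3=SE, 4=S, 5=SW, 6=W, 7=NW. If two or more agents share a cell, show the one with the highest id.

t=1: a0@(3,0):SW a1@(3,0):NW a2@(1,0):SE a3@(1,0):SW a4@(3,0):S a5@(2,3):SW a6@(2,0):SW a7@(4,1):E a8@(3,1):SW a9@(0,0):SE
t=2: a0@(4,3):SW a1@(4,3):SW a2@(2,3):SW a3@(2,3):SW a4@(4,3):SW a5@(3,2):SW a6@(3,3):SW a7@(0,0):SW a8@(4,0):SW a9@(1,1):SE

5...
.3..
...5
..55
5..5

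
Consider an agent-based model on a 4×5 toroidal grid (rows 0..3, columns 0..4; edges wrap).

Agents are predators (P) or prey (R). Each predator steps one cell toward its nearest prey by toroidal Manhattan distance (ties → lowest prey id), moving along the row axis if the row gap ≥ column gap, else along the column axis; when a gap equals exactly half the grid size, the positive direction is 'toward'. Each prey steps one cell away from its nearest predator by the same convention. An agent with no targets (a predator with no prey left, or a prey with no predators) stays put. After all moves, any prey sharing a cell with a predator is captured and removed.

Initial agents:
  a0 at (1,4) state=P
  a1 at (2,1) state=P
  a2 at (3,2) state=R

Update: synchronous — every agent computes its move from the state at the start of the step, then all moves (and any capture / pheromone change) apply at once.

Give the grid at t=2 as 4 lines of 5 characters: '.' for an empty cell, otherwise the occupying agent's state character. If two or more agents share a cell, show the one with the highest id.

t=1: a0@(2,4):P a1@(3,1):P a2@(0,2):R
t=2: a0@(3,4):P a1@(0,1):P a2@(1,2):R

.P...
..R..
.....
....P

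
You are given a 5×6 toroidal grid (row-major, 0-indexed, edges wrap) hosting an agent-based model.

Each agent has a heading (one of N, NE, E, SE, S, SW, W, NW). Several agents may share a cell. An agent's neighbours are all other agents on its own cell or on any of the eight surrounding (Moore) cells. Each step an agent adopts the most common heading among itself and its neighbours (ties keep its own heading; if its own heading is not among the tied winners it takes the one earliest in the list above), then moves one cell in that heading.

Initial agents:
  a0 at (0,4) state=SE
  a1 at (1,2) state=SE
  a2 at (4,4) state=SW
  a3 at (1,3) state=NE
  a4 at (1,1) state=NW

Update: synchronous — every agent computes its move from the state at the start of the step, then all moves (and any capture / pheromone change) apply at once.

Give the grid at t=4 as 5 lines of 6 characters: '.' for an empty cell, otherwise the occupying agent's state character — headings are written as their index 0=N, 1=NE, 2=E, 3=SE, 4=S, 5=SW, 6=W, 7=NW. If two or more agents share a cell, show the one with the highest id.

t=1: a0@(1,5):SE a1@(2,3):SE a2@(0,3):SW a3@(2,4):SE a4@(0,0):NW
t=2: a0@(2,0):SE a1@(3,4):SE a2@(1,2):SW a3@(3,5):SE a4@(4,5):NW
t=3: a0@(3,1):SE a1@(4,5):SE a2@(2,1):SW a3@(4,0):SE a4@(0,0):SE
t=4: a0@(4,2):SE a1@(0,0):SE a2@(3,0):SW a3@(0,1):SE a4@(1,1):SE

33....
.3....
......
5.....
..3...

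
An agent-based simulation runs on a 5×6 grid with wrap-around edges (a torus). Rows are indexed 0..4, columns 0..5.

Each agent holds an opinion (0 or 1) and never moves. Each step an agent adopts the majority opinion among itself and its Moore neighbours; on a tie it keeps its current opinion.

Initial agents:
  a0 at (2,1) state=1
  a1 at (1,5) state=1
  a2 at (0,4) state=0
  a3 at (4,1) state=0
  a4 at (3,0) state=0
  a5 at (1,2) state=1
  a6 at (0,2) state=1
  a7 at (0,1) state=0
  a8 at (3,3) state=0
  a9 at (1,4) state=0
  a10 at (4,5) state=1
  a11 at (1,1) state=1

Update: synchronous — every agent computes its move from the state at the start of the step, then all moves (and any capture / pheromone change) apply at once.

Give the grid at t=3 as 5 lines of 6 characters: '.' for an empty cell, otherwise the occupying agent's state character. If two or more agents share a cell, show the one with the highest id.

.11.0.
.11.00
.1....
0..0..
.0...0

t=1: a0@(2,1):1 a1@(1,5):0 a2@(0,4):0 a3@(4,1):0 a4@(3,0):0 a5@(1,2):1 a6@(0,2):1 a7@(0,1):1 a8@(3,3):0 a9@(1,4):0 a10@(4,5):0 a11@(1,1):1
t=2: (unchanged — steady state)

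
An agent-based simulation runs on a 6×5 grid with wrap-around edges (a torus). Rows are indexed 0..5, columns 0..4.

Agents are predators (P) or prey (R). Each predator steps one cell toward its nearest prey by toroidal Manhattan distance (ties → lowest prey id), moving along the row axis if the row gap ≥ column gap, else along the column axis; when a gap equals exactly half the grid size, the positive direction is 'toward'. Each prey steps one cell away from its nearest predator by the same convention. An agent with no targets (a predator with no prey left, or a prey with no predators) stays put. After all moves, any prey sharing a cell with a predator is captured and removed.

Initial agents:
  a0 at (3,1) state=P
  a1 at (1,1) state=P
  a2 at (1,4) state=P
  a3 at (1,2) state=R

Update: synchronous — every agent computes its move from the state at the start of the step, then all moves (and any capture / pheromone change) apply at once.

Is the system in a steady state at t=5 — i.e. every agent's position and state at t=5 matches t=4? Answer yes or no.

yes

t=1: a0@(2,1):P a1@(1,2):P a2@(1,3):P
t=2: (unchanged — steady state)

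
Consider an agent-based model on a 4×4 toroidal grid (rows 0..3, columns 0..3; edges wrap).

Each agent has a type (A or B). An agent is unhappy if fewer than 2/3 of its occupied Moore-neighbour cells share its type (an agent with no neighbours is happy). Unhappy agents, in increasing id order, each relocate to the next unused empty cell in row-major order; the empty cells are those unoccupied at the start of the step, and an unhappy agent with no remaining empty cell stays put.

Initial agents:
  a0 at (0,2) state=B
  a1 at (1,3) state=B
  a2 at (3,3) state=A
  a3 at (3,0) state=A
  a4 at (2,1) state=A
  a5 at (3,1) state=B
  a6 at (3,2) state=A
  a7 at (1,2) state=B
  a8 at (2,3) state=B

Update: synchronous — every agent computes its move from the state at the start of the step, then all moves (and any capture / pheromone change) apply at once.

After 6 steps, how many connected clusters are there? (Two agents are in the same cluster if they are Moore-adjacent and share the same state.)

2

t=1: a0@(0,0):B a1@(1,3):B a2@(0,1):A a3@(0,3):A a4@(1,0):A a5@(1,1):B a6@(2,0):A a7@(1,2):B a8@(2,2):B
t=2: a0@(0,2):B a1@(2,1):B a2@(2,3):A a3@(3,0):A a4@(3,1):A a5@(3,2):B a6@(3,3):A a7@(1,2):B a8@(2,2):B
t=3: a0@(0,0):B a1@(0,1):B a2@(0,3):A a3@(3,0):A a4@(1,0):A a5@(1,1):B a6@(1,3):A a7@(1,2):B a8@(2,0):B
t=4: a0@(0,2):B a1@(2,1):B a2@(2,2):A a3@(2,3):A a4@(3,1):A a5@(1,1):B a6@(3,2):A a7@(3,3):B a8@(2,0):B
t=5: a0@(0,0):B a1@(0,1):B a2@(0,3):A a3@(1,0):A a4@(1,2):A a5@(1,1):B a6@(1,3):A a7@(3,0):B a8@(2,0):B
t=6: a0@(0,2):B a1@(2,1):B a2@(2,2):A a3@(2,3):A a4@(3,1):A a5@(3,2):B a6@(3,3):A a7@(3,0):B a8@(2,0):B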